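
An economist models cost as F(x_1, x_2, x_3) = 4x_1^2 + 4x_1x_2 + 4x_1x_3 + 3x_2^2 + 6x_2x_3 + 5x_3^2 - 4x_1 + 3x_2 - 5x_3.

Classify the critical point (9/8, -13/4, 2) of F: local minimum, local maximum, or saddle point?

The Hessian is constant: H = [[8, 4, 4], [4, 6, 6], [4, 6, 10]].
Leading principal minors: Δ₁ = 8, Δ₂ = 32, Δ₃ = 128.
All leading minors are positive, so H is positive definite: a local minimum.

local minimum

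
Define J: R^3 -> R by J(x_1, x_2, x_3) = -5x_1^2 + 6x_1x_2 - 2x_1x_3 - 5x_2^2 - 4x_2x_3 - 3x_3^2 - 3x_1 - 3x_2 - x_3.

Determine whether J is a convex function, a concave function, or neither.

concave

J is quadratic, so its Hessian is the constant matrix H = [[-10, 6, -2], [6, -10, -4], [-2, -4, -6]].
Leading principal minors: -10, 64, -88.
Signs alternate −, +, − ⇒ H ≺ 0 ⇒ concave.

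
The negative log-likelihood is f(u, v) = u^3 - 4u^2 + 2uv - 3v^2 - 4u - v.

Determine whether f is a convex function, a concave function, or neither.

neither

The term u^3 is cubic, so the Hessian is not constant.
∂²f/∂u² = 6u - 8, which takes both signs as u varies (negative for sufficiently negative u). A diagonal entry of the Hessian changing sign means the Hessian is neither positive- nor negative-semidefinite on all of R^2.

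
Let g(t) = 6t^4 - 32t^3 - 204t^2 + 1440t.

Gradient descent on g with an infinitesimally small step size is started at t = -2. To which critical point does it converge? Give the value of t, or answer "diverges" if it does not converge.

g'(t) = 24(t - 5)(t - 3)(t + 4), so g'(-2) = 1680.
Gradient descent moves in the -g' direction, i.e. t is decreasing.
The nearest critical point in that direction is t = -4, where g'' = 1512 > 0 (a local minimum). The iterate converges there.

-4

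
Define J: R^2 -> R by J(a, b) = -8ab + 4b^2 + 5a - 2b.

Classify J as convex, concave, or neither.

neither

J is quadratic, so its Hessian is the constant matrix H = [[0, -8], [-8, 8]].
det(H) = -64, tr(H) = 8.
det(H) < 0, so H is indefinite: neither convex nor concave.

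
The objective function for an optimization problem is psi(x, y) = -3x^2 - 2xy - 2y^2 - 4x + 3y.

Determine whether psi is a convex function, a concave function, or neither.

psi is quadratic, so its Hessian is the constant matrix H = [[-6, -2], [-2, -4]].
det(H) = 20, tr(H) = -10.
det(H) > 0 and tr(H) < 0, so H is negative definite everywhere: concave.

concave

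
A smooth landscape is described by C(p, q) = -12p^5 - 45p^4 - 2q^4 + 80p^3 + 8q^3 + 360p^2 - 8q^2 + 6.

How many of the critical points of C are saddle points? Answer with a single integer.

C separates as a function of p plus a function of q, so ∇C=0 decouples.
∂C/∂p = -60p(p - 2)(p + 2)(p + 3) = 0 at p ∈ {-3, -2, 0, 2}; ∂C/∂q = -8q(q - 2)(q - 1) = 0 at q ∈ {0, 1, 2}.
The Hessian is diagonal: diag(C_pp, C_qq). Second derivatives: C_pp(-3)=900, C_pp(-2)=-480, C_pp(0)=720, C_pp(2)=-2400; C_qq(0)=-16, C_qq(1)=8, C_qq(2)=-16.
Saddle points occur where the two diagonal entries have opposite signs: (-3, 0), (-3, 2), (-2, 1), (0, 0), (0, 2), (2, 1). Count: 6.

6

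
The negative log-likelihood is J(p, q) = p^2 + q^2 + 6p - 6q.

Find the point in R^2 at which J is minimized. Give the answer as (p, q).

J(p,q) separates as A(p) + B(q), so its minimum is min A + min B.
A'(p) = 2p + 6 vanishes at p ∈ {-3}; B'(q) = 2q - 6 vanishes at q ∈ {3}.
Local minima of A (where A''>0): A(-3)=-9. Local minima of B: B(3)=-9.
So the global minimum of J is A(-3) + B(3) = -9 − 9 = -18, attained at (-3, 3).

(-3, 3)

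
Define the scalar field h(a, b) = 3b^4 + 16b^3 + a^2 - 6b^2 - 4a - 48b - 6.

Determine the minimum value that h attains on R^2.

h(a,b) separates as P(a) + Q(b) − 6, so its minimum is min P + min Q − 6.
P'(a) = 2a - 4 vanishes at a ∈ {2}; Q'(b) = 12(b - 1)(b + 1)(b + 4) vanishes at b ∈ {-4, -1, 1}.
Local minima of P (where P''>0): P(2)=-4. Local minima of Q: Q(-4)=-160, Q(1)=-35.
So the global minimum of h is P(2) + Q(-4) − 6 = -4 − 160 − 6 = -170, attained at (2, -4).

-170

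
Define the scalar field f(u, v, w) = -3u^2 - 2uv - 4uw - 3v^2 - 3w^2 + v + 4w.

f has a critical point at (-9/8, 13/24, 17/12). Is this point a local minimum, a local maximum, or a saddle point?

The Hessian is constant: H = [[-6, -2, -4], [-2, -6, 0], [-4, 0, -6]].
Leading principal minors: Δ₁ = -6, Δ₂ = 32, Δ₃ = -96.
The minors alternate sign starting negative (−, +, −), so H is negative definite: a local maximum.

local maximum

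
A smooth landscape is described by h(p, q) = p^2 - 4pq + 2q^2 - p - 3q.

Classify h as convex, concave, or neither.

neither

h is quadratic, so its Hessian is the constant matrix H = [[2, -4], [-4, 4]].
det(H) = -8, tr(H) = 6.
det(H) < 0, so H is indefinite: neither convex nor concave.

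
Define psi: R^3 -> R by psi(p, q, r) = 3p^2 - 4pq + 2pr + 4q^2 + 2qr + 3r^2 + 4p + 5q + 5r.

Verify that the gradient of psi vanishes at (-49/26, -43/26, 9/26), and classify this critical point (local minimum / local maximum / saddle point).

local minimum

∇psi = (6p - 4q + 2r + 4, -4p + 8q + 2r + 5, 2p + 2q + 6r + 5); substituting (-49/26, -43/26, 9/26) gives ∇psi = (0, 0, 0), so (-49/26, -43/26, 9/26) is indeed a critical point.
The Hessian is constant: H = [[6, -4, 2], [-4, 8, 2], [2, 2, 6]].
Leading principal minors: Δ₁ = 6, Δ₂ = 32, Δ₃ = 104.
All leading minors are positive, so H is positive definite: a local minimum.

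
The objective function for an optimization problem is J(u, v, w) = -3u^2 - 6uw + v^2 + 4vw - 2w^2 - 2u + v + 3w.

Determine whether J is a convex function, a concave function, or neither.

neither

J is quadratic, so its Hessian is the constant matrix H = [[-6, 0, -6], [0, 2, 4], [-6, 4, -4]].
Leading principal minors: -6, -12, 72.
Neither pattern holds ⇒ H is indefinite ⇒ neither convex nor concave.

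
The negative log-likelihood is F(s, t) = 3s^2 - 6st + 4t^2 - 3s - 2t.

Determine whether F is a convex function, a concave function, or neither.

convex

F is quadratic, so its Hessian is the constant matrix H = [[6, -6], [-6, 8]].
det(H) = 12, tr(H) = 14.
det(H) > 0 and tr(H) > 0, so H is positive definite everywhere: convex.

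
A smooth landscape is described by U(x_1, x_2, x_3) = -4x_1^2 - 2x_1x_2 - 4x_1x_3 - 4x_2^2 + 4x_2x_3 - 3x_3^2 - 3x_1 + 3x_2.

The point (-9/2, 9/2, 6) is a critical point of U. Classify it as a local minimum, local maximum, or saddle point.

The Hessian is constant: H = [[-8, -2, -4], [-2, -8, 4], [-4, 4, -6]].
Leading principal minors: Δ₁ = -8, Δ₂ = 60, Δ₃ = -40.
The minors alternate sign starting negative (−, +, −), so H is negative definite: a local maximum.

local maximum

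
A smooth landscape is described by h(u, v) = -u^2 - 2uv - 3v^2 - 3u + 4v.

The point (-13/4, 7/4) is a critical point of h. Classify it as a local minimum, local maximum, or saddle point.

local maximum

The Hessian of h is constant: H = [[-2, -2], [-2, -6]].
det(H) = (-2)·(-6) − (-2)² = 8.
det(H) > 0 and tr(H) = -8 < 0, so H is negative definite and the point is a local maximum.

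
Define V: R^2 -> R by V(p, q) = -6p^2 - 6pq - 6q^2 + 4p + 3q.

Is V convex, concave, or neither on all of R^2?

concave

V is quadratic, so its Hessian is the constant matrix H = [[-12, -6], [-6, -12]].
det(H) = 108, tr(H) = -24.
det(H) > 0 and tr(H) < 0, so H is negative definite everywhere: concave.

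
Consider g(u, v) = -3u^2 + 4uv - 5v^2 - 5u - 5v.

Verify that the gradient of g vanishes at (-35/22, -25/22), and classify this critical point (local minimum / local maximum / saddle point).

∇g = (-6u + 4v - 5, 4u - 10v - 5); substituting (-35/22, -25/22) gives ∇g = (0, 0), so (-35/22, -25/22) is indeed a critical point.
The Hessian of g is constant: H = [[-6, 4], [4, -10]].
det(H) = (-6)·(-10) − 4² = 44.
det(H) > 0 and tr(H) = -16 < 0, so H is negative definite and the point is a local maximum.

local maximum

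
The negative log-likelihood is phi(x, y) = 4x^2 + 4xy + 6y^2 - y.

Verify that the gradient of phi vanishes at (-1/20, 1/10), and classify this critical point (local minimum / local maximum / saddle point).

∇phi = (8x + 4y, 4x + 12y - 1); substituting (-1/20, 1/10) gives ∇phi = (0, 0), so (-1/20, 1/10) is indeed a critical point.
The Hessian of phi is constant: H = [[8, 4], [4, 12]].
det(H) = 8·12 − 4² = 80.
det(H) > 0 and tr(H) = 20 > 0, so H is positive definite and the point is a local minimum.

local minimum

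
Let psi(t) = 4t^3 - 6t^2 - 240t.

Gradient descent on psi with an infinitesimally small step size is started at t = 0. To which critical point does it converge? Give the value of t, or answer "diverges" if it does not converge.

5

psi'(t) = 12(t - 5)(t + 4), so psi'(0) = -240.
Gradient descent moves in the -psi' direction, i.e. t is increasing.
The nearest critical point in that direction is t = 5, where psi'' = 108 > 0 (a local minimum). The iterate converges there.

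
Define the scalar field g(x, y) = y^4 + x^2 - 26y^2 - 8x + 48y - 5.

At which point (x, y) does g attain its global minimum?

(4, -4)

g(x,y) separates as P(x) + Q(y) − 5, so its minimum is min P + min Q − 5.
P'(x) = 2x - 8 vanishes at x ∈ {4}; Q'(y) = 4(y - 3)(y - 1)(y + 4) vanishes at y ∈ {-4, 1, 3}.
Local minima of P (where P''>0): P(4)=-16. Local minima of Q: Q(-4)=-352, Q(3)=-9.
So the global minimum of g is P(4) + Q(-4) − 5 = -16 − 352 − 5 = -373, attained at (4, -4).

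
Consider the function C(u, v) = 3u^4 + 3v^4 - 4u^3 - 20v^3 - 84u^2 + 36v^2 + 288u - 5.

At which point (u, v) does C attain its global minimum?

C(u,v) separates as P(u) + Q(v) − 5, so its minimum is min P + min Q − 5.
P'(u) = 12(u - 3)(u - 2)(u + 4) vanishes at u ∈ {-4, 2, 3}; Q'(v) = 12v(v - 3)(v - 2) vanishes at v ∈ {0, 2, 3}.
Local minima of P (where P''>0): P(-4)=-1472, P(3)=243. Local minima of Q: Q(0)=0, Q(3)=27.
So the global minimum of C is P(-4) + Q(0) − 5 = -1472 + 0 − 5 = -1477, attained at (-4, 0).

(-4, 0)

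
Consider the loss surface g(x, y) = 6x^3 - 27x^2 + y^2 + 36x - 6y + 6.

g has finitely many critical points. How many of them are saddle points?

1

g separates as a function of x plus a function of y, so ∇g=0 decouples.
∂g/∂x = 18(x - 2)(x - 1) = 0 at x ∈ {1, 2}; ∂g/∂y = 2(y - 3) = 0 at y ∈ {3}.
The Hessian is diagonal: diag(g_xx, g_yy). Second derivatives: g_xx(1)=-18, g_xx(2)=18; g_yy(3)=2.
Saddle points occur where the two diagonal entries have opposite signs: (1, 3). Count: 1.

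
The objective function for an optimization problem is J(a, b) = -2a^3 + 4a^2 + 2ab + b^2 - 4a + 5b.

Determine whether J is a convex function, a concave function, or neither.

neither

The term -2a^3 is cubic, so the Hessian is not constant.
∂²J/∂a² = -12a + 8, which takes both signs as a varies (negative for sufficiently large a). A diagonal entry of the Hessian changing sign means the Hessian is neither positive- nor negative-semidefinite on all of R^2.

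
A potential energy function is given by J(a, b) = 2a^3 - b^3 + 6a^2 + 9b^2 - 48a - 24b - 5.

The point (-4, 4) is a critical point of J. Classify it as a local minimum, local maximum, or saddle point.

The mixed partial ∂²J/∂a∂b is 0, so the Hessian at any point is diag(J_aa, J_bb) = diag(12(a + 1), 6(-b + 3)).
At (-4, 4): H = diag(-36, -6).
Both eigenvalues are negative, so H is negative definite: a local maximum.

local maximum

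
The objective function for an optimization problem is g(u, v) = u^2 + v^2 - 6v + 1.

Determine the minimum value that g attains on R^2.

-8

g(u,v) separates as P(u) + Q(v) + 1, so its minimum is min P + min Q + 1.
P'(u) = 2u vanishes at u ∈ {0}; Q'(v) = 2v - 6 vanishes at v ∈ {3}.
Local minima of P (where P''>0): P(0)=0. Local minima of Q: Q(3)=-9.
So the global minimum of g is P(0) + Q(3) + 1 = 0 − 9 + 1 = -8, attained at (0, 3).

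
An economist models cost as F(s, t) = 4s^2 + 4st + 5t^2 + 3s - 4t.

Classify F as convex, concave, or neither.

convex

F is quadratic, so its Hessian is the constant matrix H = [[8, 4], [4, 10]].
det(H) = 64, tr(H) = 18.
det(H) > 0 and tr(H) > 0, so H is positive definite everywhere: convex.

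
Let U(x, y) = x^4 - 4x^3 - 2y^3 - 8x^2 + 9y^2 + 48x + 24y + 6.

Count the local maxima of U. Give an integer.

1

U separates as a function of x plus a function of y, so ∇U=0 decouples.
∂U/∂x = 4(x - 3)(x - 2)(x + 2) = 0 at x ∈ {-2, 2, 3}; ∂U/∂y = -6(y - 4)(y + 1) = 0 at y ∈ {-1, 4}.
The Hessian is diagonal: diag(U_xx, U_yy). Second derivatives: U_xx(-2)=80, U_xx(2)=-16, U_xx(3)=20; U_yy(-1)=30, U_yy(4)=-30.
Local maxima occur where both diagonal entries negative: (2, 4). Count: 1.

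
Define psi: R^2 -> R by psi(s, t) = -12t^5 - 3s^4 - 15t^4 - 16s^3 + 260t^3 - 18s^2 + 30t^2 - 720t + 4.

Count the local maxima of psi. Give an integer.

psi separates as a function of s plus a function of t, so ∇psi=0 decouples.
∂psi/∂s = -12s(s + 1)(s + 3) = 0 at s ∈ {-3, -1, 0}; ∂psi/∂t = -60(t - 3)(t - 1)(t + 1)(t + 4) = 0 at t ∈ {-4, -1, 1, 3}.
The Hessian is diagonal: diag(psi_ss, psi_tt). Second derivatives: psi_ss(-3)=-72, psi_ss(-1)=24, psi_ss(0)=-36; psi_tt(-4)=6300, psi_tt(-1)=-1440, psi_tt(1)=1200, psi_tt(3)=-3360.
Local maxima occur where both diagonal entries negative: (-3, -1), (-3, 3), (0, -1), (0, 3). Count: 4.

4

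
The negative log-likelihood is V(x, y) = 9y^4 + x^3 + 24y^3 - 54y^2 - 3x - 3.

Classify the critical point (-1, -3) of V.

The mixed partial ∂²V/∂x∂y is 0, so the Hessian at any point is diag(V_xx, V_yy) = diag(6x, 36(3y^2 + 4y - 3)).
At (-1, -3): H = diag(-6, 432).
The eigenvalues have opposite signs, so H is indefinite: a saddle point.

saddle point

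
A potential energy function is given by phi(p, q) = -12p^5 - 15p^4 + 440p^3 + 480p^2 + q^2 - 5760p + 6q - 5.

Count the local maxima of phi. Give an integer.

phi separates as a function of p plus a function of q, so ∇phi=0 decouples.
∂phi/∂p = -60(p - 4)(p - 2)(p + 3)(p + 4) = 0 at p ∈ {-4, -3, 2, 4}; ∂phi/∂q = 2(q + 3) = 0 at q ∈ {-3}.
The Hessian is diagonal: diag(phi_pp, phi_qq). Second derivatives: phi_pp(-4)=2880, phi_pp(-3)=-2100, phi_pp(2)=3600, phi_pp(4)=-6720; phi_qq(-3)=2.
Local maxima occur where both diagonal entries negative: none. Count: 0.

0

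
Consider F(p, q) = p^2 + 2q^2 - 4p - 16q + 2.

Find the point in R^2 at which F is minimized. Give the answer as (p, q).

F(p,q) separates as A(p) + B(q) + 2, so its minimum is min A + min B + 2.
A'(p) = 2p - 4 vanishes at p ∈ {2}; B'(q) = 4q - 16 vanishes at q ∈ {4}.
Local minima of A (where A''>0): A(2)=-4. Local minima of B: B(4)=-32.
So the global minimum of F is A(2) + B(4) + 2 = -4 − 32 + 2 = -34, attained at (2, 4).

(2, 4)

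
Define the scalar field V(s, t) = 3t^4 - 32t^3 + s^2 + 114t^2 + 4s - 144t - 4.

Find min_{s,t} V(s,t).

V(s,t) separates as P(s) + Q(t) − 4, so its minimum is min P + min Q − 4.
P'(s) = 2s + 4 vanishes at s ∈ {-2}; Q'(t) = 12(t - 4)(t - 3)(t - 1) vanishes at t ∈ {1, 3, 4}.
Local minima of P (where P''>0): P(-2)=-4. Local minima of Q: Q(1)=-59, Q(4)=-32.
So the global minimum of V is P(-2) + Q(1) − 4 = -4 − 59 − 4 = -67, attained at (-2, 1).

-67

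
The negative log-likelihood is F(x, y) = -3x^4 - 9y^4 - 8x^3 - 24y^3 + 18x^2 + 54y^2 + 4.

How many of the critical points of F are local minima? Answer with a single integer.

F separates as a function of x plus a function of y, so ∇F=0 decouples.
∂F/∂x = -12x(x - 1)(x + 3) = 0 at x ∈ {-3, 0, 1}; ∂F/∂y = -36y(y - 1)(y + 3) = 0 at y ∈ {-3, 0, 1}.
The Hessian is diagonal: diag(F_xx, F_yy). Second derivatives: F_xx(-3)=-144, F_xx(0)=36, F_xx(1)=-48; F_yy(-3)=-432, F_yy(0)=108, F_yy(1)=-144.
Local minima occur where both diagonal entries positive: (0, 0). Count: 1.

1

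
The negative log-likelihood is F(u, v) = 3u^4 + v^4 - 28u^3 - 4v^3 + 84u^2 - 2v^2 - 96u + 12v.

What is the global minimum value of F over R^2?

F(u,v) separates as P(u) + Q(v), so its minimum is min P + min Q.
P'(u) = 12(u - 4)(u - 2)(u - 1) vanishes at u ∈ {1, 2, 4}; Q'(v) = 4(v - 3)(v - 1)(v + 1) vanishes at v ∈ {-1, 1, 3}.
Local minima of P (where P''>0): P(1)=-37, P(4)=-64. Local minima of Q: Q(-1)=-9, Q(3)=-9.
So the global minimum of F is P(4) + Q(-1) = -64 − 9 = -73, attained at (4, -1).

-73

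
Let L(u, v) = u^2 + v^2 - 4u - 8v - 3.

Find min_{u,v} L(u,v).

-23

L(u,v) separates as P(u) + Q(v) − 3, so its minimum is min P + min Q − 3.
P'(u) = 2u - 4 vanishes at u ∈ {2}; Q'(v) = 2v - 8 vanishes at v ∈ {4}.
Local minima of P (where P''>0): P(2)=-4. Local minima of Q: Q(4)=-16.
So the global minimum of L is P(2) + Q(4) − 3 = -4 − 16 − 3 = -23, attained at (2, 4).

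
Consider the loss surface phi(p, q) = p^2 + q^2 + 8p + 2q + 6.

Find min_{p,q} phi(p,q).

phi(p,q) separates as A(p) + B(q) + 6, so its minimum is min A + min B + 6.
A'(p) = 2p + 8 vanishes at p ∈ {-4}; B'(q) = 2q + 2 vanishes at q ∈ {-1}.
Local minima of A (where A''>0): A(-4)=-16. Local minima of B: B(-1)=-1.
So the global minimum of phi is A(-4) + B(-1) + 6 = -16 − 1 + 6 = -11, attained at (-4, -1).

-11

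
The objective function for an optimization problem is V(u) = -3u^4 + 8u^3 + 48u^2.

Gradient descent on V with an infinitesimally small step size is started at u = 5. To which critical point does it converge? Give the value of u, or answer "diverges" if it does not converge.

V'(u) = -12u(u - 4)(u + 2), so V'(5) = -420.
Gradient descent moves in the -V' direction, i.e. u is increasing.
There is no critical point above u=5, and V' keeps the same sign, so the iterate runs off to +∞.

diverges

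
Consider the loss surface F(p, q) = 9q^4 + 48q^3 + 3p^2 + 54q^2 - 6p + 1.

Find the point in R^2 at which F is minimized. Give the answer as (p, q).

F(p,q) separates as A(p) + B(q) + 1, so its minimum is min A + min B + 1.
A'(p) = 6p - 6 vanishes at p ∈ {1}; B'(q) = 36q(q + 1)(q + 3) vanishes at q ∈ {-3, -1, 0}.
Local minima of A (where A''>0): A(1)=-3. Local minima of B: B(-3)=-81, B(0)=0.
So the global minimum of F is A(1) + B(-3) + 1 = -3 − 81 + 1 = -83, attained at (1, -3).

(1, -3)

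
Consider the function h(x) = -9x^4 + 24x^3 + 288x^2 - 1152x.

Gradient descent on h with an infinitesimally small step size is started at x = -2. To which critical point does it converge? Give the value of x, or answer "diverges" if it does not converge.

h'(x) = -36(x - 4)(x - 2)(x + 4), so h'(-2) = -1728.
Gradient descent moves in the -h' direction, i.e. x is increasing.
The nearest critical point in that direction is x = 2, where h'' = 432 > 0 (a local minimum). The iterate converges there.

2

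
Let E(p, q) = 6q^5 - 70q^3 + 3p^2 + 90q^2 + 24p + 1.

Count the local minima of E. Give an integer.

E separates as a function of p plus a function of q, so ∇E=0 decouples.
∂E/∂p = 6(p + 4) = 0 at p ∈ {-4}; ∂E/∂q = 30q(q - 2)(q - 1)(q + 3) = 0 at q ∈ {-3, 0, 1, 2}.
The Hessian is diagonal: diag(E_pp, E_qq). Second derivatives: E_pp(-4)=6; E_qq(-3)=-1800, E_qq(0)=180, E_qq(1)=-120, E_qq(2)=300.
Local minima occur where both diagonal entries positive: (-4, 0), (-4, 2). Count: 2.

2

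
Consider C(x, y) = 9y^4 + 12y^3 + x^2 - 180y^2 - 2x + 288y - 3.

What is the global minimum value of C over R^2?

-2500

C(x,y) separates as P(x) + Q(y) − 3, so its minimum is min P + min Q − 3.
P'(x) = 2x - 2 vanishes at x ∈ {1}; Q'(y) = 36(y - 2)(y - 1)(y + 4) vanishes at y ∈ {-4, 1, 2}.
Local minima of P (where P''>0): P(1)=-1. Local minima of Q: Q(-4)=-2496, Q(2)=96.
So the global minimum of C is P(1) + Q(-4) − 3 = -1 − 2496 − 3 = -2500, attained at (1, -4).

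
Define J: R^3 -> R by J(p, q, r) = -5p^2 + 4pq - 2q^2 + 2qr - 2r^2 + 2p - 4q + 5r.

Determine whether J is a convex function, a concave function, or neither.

J is quadratic, so its Hessian is the constant matrix H = [[-10, 4, 0], [4, -4, 2], [0, 2, -4]].
Leading principal minors: -10, 24, -56.
Signs alternate −, +, − ⇒ H ≺ 0 ⇒ concave.

concave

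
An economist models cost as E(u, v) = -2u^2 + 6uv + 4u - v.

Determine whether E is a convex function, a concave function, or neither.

neither

E is quadratic, so its Hessian is the constant matrix H = [[-4, 6], [6, 0]].
det(H) = -36, tr(H) = -4.
det(H) < 0, so H is indefinite: neither convex nor concave.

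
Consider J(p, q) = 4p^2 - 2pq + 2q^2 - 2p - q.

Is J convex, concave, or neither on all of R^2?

J is quadratic, so its Hessian is the constant matrix H = [[8, -2], [-2, 4]].
det(H) = 28, tr(H) = 12.
det(H) > 0 and tr(H) > 0, so H is positive definite everywhere: convex.

convex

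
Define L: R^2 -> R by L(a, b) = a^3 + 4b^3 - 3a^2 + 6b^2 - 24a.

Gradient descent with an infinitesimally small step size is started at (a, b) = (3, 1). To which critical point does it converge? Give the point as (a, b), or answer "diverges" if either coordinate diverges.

(4, 0)

L is separable, so gradient descent decouples: a follows -∂L/∂a, b follows -∂L/∂b.
∂L/∂a = 3(a - 4)(a + 2); at a=3 this is -15, so a increases.
∂L/∂b = 12b(b + 1); at b=1 this is 24, so b decreases.
a converges to its nearest critical value 4 (a local min of the a-part); b converges to 0. The iterate converges to (4, 0).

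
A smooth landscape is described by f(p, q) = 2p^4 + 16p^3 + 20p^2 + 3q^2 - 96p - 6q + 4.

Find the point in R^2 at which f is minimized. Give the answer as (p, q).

f(p,q) separates as A(p) + B(q) + 4, so its minimum is min A + min B + 4.
A'(p) = 8(p - 1)(p + 3)(p + 4) vanishes at p ∈ {-4, -3, 1}; B'(q) = 6q - 6 vanishes at q ∈ {1}.
Local minima of A (where A''>0): A(-4)=192, A(1)=-58. Local minima of B: B(1)=-3.
So the global minimum of f is A(1) + B(1) + 4 = -58 − 3 + 4 = -57, attained at (1, 1).

(1, 1)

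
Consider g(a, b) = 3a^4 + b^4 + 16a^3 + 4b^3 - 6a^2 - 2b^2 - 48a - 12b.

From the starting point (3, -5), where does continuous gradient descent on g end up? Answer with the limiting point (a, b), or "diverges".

g is separable, so gradient descent decouples: a follows -∂g/∂a, b follows -∂g/∂b.
∂g/∂a = 12(a - 1)(a + 1)(a + 4); at a=3 this is 672, so a decreases.
∂g/∂b = 4(b - 1)(b + 1)(b + 3); at b=-5 this is -192, so b increases.
a converges to its nearest critical value 1 (a local min of the a-part); b converges to -3. The iterate converges to (1, -3).

(1, -3)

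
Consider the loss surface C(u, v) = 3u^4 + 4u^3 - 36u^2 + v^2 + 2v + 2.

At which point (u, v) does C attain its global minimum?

(-3, -1)

C(u,v) separates as P(u) + Q(v) + 2, so its minimum is min P + min Q + 2.
P'(u) = 12u(u - 2)(u + 3) vanishes at u ∈ {-3, 0, 2}; Q'(v) = 2v + 2 vanishes at v ∈ {-1}.
Local minima of P (where P''>0): P(-3)=-189, P(2)=-64. Local minima of Q: Q(-1)=-1.
So the global minimum of C is P(-3) + Q(-1) + 2 = -189 − 1 + 2 = -188, attained at (-3, -1).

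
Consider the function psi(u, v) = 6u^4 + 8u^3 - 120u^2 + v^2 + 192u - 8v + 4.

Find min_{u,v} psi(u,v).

-1676

psi(u,v) separates as P(u) + Q(v) + 4, so its minimum is min P + min Q + 4.
P'(u) = 24(u - 2)(u - 1)(u + 4) vanishes at u ∈ {-4, 1, 2}; Q'(v) = 2v - 8 vanishes at v ∈ {4}.
Local minima of P (where P''>0): P(-4)=-1664, P(2)=64. Local minima of Q: Q(4)=-16.
So the global minimum of psi is P(-4) + Q(4) + 4 = -1664 − 16 + 4 = -1676, attained at (-4, 4).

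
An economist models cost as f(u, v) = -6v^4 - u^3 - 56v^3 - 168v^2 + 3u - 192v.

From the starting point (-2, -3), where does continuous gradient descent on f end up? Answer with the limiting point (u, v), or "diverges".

(-1, -2)

f is separable, so gradient descent decouples: u follows -∂f/∂u, v follows -∂f/∂v.
∂f/∂u = -3(u - 1)(u + 1); at u=-2 this is -9, so u increases.
∂f/∂v = -24(v + 1)(v + 2)(v + 4); at v=-3 this is -48, so v increases.
u converges to its nearest critical value -1 (a local min of the u-part); v converges to -2. The iterate converges to (-1, -2).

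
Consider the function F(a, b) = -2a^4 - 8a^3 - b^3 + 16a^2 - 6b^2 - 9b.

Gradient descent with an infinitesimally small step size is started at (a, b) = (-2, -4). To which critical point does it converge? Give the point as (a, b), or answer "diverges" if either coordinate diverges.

(0, -3)

F is separable, so gradient descent decouples: a follows -∂F/∂a, b follows -∂F/∂b.
∂F/∂a = -8a(a - 1)(a + 4); at a=-2 this is -96, so a increases.
∂F/∂b = -3(b + 1)(b + 3); at b=-4 this is -9, so b increases.
a converges to its nearest critical value 0 (a local min of the a-part); b converges to -3. The iterate converges to (0, -3).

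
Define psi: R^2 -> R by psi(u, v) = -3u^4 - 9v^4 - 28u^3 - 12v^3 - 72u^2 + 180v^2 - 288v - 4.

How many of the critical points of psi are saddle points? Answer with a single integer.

psi separates as a function of u plus a function of v, so ∇psi=0 decouples.
∂psi/∂u = -12u(u + 3)(u + 4) = 0 at u ∈ {-4, -3, 0}; ∂psi/∂v = -36(v - 2)(v - 1)(v + 4) = 0 at v ∈ {-4, 1, 2}.
The Hessian is diagonal: diag(psi_uu, psi_vv). Second derivatives: psi_uu(-4)=-48, psi_uu(-3)=36, psi_uu(0)=-144; psi_vv(-4)=-1080, psi_vv(1)=180, psi_vv(2)=-216.
Saddle points occur where the two diagonal entries have opposite signs: (-4, 1), (-3, -4), (-3, 2), (0, 1). Count: 4.

4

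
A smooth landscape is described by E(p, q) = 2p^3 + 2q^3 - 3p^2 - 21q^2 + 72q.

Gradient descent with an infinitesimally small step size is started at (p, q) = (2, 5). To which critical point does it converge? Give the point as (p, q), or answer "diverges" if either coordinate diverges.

(1, 4)

E is separable, so gradient descent decouples: p follows -∂E/∂p, q follows -∂E/∂q.
∂E/∂p = 6p(p - 1); at p=2 this is 12, so p decreases.
∂E/∂q = 6(q - 4)(q - 3); at q=5 this is 12, so q decreases.
p converges to its nearest critical value 1 (a local min of the p-part); q converges to 4. The iterate converges to (1, 4).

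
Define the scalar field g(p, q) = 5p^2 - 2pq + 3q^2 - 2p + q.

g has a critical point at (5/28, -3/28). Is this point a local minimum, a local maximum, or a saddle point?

The Hessian of g is constant: H = [[10, -2], [-2, 6]].
det(H) = 10·6 − (-2)² = 56.
det(H) > 0 and tr(H) = 16 > 0, so H is positive definite and the point is a local minimum.

local minimum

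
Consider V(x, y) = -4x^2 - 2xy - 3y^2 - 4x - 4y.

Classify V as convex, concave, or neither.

concave

V is quadratic, so its Hessian is the constant matrix H = [[-8, -2], [-2, -6]].
det(H) = 44, tr(H) = -14.
det(H) > 0 and tr(H) < 0, so H is negative definite everywhere: concave.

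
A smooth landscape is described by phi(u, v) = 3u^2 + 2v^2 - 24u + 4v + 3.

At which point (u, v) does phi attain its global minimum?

(4, -1)

phi(u,v) separates as P(u) + Q(v) + 3, so its minimum is min P + min Q + 3.
P'(u) = 6u - 24 vanishes at u ∈ {4}; Q'(v) = 4v + 4 vanishes at v ∈ {-1}.
Local minima of P (where P''>0): P(4)=-48. Local minima of Q: Q(-1)=-2.
So the global minimum of phi is P(4) + Q(-1) + 3 = -48 − 2 + 3 = -47, attained at (4, -1).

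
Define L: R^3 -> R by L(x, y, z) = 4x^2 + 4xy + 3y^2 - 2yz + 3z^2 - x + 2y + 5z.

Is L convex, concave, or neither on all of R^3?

L is quadratic, so its Hessian is the constant matrix H = [[8, 4, 0], [4, 6, -2], [0, -2, 6]].
Leading principal minors: 8, 32, 160.
All positive ⇒ H ≻ 0 ⇒ convex.

convex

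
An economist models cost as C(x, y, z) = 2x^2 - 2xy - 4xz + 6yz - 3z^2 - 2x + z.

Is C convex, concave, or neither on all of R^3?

C is quadratic, so its Hessian is the constant matrix H = [[4, -2, -4], [-2, 0, 6], [-4, 6, -6]].
Leading principal minors: 4, -4, -24.
Neither pattern holds ⇒ H is indefinite ⇒ neither convex nor concave.

neither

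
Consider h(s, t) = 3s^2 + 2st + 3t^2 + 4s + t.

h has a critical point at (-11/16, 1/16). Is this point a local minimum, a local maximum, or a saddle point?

The Hessian of h is constant: H = [[6, 2], [2, 6]].
det(H) = 6·6 − 2² = 32.
det(H) > 0 and tr(H) = 12 > 0, so H is positive definite and the point is a local minimum.

local minimum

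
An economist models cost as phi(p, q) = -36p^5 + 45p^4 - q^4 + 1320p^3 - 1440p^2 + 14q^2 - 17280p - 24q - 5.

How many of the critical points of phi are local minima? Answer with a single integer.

2

phi separates as a function of p plus a function of q, so ∇phi=0 decouples.
∂phi/∂p = -180(p - 4)(p - 3)(p + 2)(p + 4) = 0 at p ∈ {-4, -2, 3, 4}; ∂phi/∂q = -4(q - 2)(q - 1)(q + 3) = 0 at q ∈ {-3, 1, 2}.
The Hessian is diagonal: diag(phi_pp, phi_qq). Second derivatives: phi_pp(-4)=20160, phi_pp(-2)=-10800, phi_pp(3)=6300, phi_pp(4)=-8640; phi_qq(-3)=-80, phi_qq(1)=16, phi_qq(2)=-20.
Local minima occur where both diagonal entries positive: (-4, 1), (3, 1). Count: 2.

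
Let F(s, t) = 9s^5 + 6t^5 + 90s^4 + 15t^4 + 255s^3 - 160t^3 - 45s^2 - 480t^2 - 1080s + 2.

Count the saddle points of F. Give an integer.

8

F separates as a function of s plus a function of t, so ∇F=0 decouples.
∂F/∂s = 45(s - 1)(s + 2)(s + 3)(s + 4) = 0 at s ∈ {-4, -3, -2, 1}; ∂F/∂t = 30t(t - 4)(t + 2)(t + 4) = 0 at t ∈ {-4, -2, 0, 4}.
The Hessian is diagonal: diag(F_ss, F_tt). Second derivatives: F_ss(-4)=-450, F_ss(-3)=180, F_ss(-2)=-270, F_ss(1)=2700; F_tt(-4)=-1920, F_tt(-2)=720, F_tt(0)=-960, F_tt(4)=5760.
Saddle points occur where the two diagonal entries have opposite signs: (-4, -2), (-4, 4), (-3, -4), (-3, 0), (-2, -2), (-2, 4), (1, -4), (1, 0). Count: 8.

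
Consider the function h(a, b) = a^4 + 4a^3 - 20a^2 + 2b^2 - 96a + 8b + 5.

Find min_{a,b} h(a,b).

-282

h(a,b) separates as P(a) + Q(b) + 5, so its minimum is min P + min Q + 5.
P'(a) = 4(a - 3)(a + 2)(a + 4) vanishes at a ∈ {-4, -2, 3}; Q'(b) = 4b + 8 vanishes at b ∈ {-2}.
Local minima of P (where P''>0): P(-4)=64, P(3)=-279. Local minima of Q: Q(-2)=-8.
So the global minimum of h is P(3) + Q(-2) + 5 = -279 − 8 + 5 = -282, attained at (3, -2).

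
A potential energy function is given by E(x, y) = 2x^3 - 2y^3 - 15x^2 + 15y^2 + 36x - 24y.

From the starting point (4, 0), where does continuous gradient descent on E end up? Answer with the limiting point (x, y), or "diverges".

E is separable, so gradient descent decouples: x follows -∂E/∂x, y follows -∂E/∂y.
∂E/∂x = 6(x - 3)(x - 2); at x=4 this is 12, so x decreases.
∂E/∂y = -6(y - 4)(y - 1); at y=0 this is -24, so y increases.
x converges to its nearest critical value 3 (a local min of the x-part); y converges to 1. The iterate converges to (3, 1).

(3, 1)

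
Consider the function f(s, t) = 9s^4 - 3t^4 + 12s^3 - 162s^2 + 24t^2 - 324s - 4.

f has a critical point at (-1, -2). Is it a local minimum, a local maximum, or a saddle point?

The mixed partial ∂²f/∂s∂t is 0, so the Hessian at any point is diag(f_ss, f_tt) = diag(36(3s^2 + 2s - 9), 12(-3t^2 + 4)).
At (-1, -2): H = diag(-288, -96).
Both eigenvalues are negative, so H is negative definite: a local maximum.

local maximum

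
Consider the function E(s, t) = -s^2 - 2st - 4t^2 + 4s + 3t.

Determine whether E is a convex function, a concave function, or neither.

concave

E is quadratic, so its Hessian is the constant matrix H = [[-2, -2], [-2, -8]].
det(H) = 12, tr(H) = -10.
det(H) > 0 and tr(H) < 0, so H is negative definite everywhere: concave.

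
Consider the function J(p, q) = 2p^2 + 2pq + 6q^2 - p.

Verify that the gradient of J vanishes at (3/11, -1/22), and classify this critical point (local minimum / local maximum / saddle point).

local minimum

∇J = (4p + 2q - 1, 2p + 12q); substituting (3/11, -1/22) gives ∇J = (0, 0), so (3/11, -1/22) is indeed a critical point.
The Hessian of J is constant: H = [[4, 2], [2, 12]].
det(H) = 4·12 − 2² = 44.
det(H) > 0 and tr(H) = 16 > 0, so H is positive definite and the point is a local minimum.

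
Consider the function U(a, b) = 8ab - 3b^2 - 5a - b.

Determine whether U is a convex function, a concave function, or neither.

U is quadratic, so its Hessian is the constant matrix H = [[0, 8], [8, -6]].
det(H) = -64, tr(H) = -6.
det(H) < 0, so H is indefinite: neither convex nor concave.

neither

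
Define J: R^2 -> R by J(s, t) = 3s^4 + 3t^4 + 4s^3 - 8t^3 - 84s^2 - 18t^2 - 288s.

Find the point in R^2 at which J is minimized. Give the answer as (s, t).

(4, 3)

J(s,t) separates as P(s) + Q(t), so its minimum is min P + min Q.
P'(s) = 12(s - 4)(s + 2)(s + 3) vanishes at s ∈ {-3, -2, 4}; Q'(t) = 12t(t - 3)(t + 1) vanishes at t ∈ {-1, 0, 3}.
Local minima of P (where P''>0): P(-3)=243, P(4)=-1472. Local minima of Q: Q(-1)=-7, Q(3)=-135.
So the global minimum of J is P(4) + Q(3) = -1472 − 135 = -1607, attained at (4, 3).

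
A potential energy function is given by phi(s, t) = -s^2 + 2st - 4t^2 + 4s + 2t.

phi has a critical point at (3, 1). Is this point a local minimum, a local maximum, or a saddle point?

The Hessian of phi is constant: H = [[-2, 2], [2, -8]].
det(H) = (-2)·(-8) − 2² = 12.
det(H) > 0 and tr(H) = -10 < 0, so H is negative definite and the point is a local maximum.

local maximum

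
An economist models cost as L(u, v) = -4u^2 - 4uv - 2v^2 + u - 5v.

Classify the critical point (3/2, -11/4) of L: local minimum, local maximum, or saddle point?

local maximum

The Hessian of L is constant: H = [[-8, -4], [-4, -4]].
det(H) = (-8)·(-4) − (-4)² = 16.
det(H) > 0 and tr(H) = -12 < 0, so H is negative definite and the point is a local maximum.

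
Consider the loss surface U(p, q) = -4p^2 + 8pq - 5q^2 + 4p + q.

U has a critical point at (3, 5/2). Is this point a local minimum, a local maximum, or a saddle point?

The Hessian of U is constant: H = [[-8, 8], [8, -10]].
det(H) = (-8)·(-10) − 8² = 16.
det(H) > 0 and tr(H) = -18 < 0, so H is negative definite and the point is a local maximum.

local maximum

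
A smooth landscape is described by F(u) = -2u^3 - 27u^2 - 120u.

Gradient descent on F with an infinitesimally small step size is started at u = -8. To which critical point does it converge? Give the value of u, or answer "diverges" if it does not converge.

F'(u) = -6(u + 4)(u + 5), so F'(-8) = -72.
Gradient descent moves in the -F' direction, i.e. u is increasing.
The nearest critical point in that direction is u = -5, where F'' = 6 > 0 (a local minimum). The iterate converges there.

-5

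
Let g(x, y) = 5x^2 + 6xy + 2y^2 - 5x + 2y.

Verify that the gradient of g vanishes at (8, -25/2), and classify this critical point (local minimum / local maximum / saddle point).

local minimum

∇g = (10x + 6y - 5, 6x + 4y + 2); substituting (8, -25/2) gives ∇g = (0, 0), so (8, -25/2) is indeed a critical point.
The Hessian of g is constant: H = [[10, 6], [6, 4]].
det(H) = 10·4 − 6² = 4.
det(H) > 0 and tr(H) = 14 > 0, so H is positive definite and the point is a local minimum.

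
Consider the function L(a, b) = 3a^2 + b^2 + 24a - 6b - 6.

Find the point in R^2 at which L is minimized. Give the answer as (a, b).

L(a,b) separates as P(a) + Q(b) − 6, so its minimum is min P + min Q − 6.
P'(a) = 6a + 24 vanishes at a ∈ {-4}; Q'(b) = 2b - 6 vanishes at b ∈ {3}.
Local minima of P (where P''>0): P(-4)=-48. Local minima of Q: Q(3)=-9.
So the global minimum of L is P(-4) + Q(3) − 6 = -48 − 9 − 6 = -63, attained at (-4, 3).

(-4, 3)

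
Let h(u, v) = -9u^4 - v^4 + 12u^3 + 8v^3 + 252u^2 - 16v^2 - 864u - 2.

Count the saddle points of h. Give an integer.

h separates as a function of u plus a function of v, so ∇h=0 decouples.
∂h/∂u = -36(u - 3)(u - 2)(u + 4) = 0 at u ∈ {-4, 2, 3}; ∂h/∂v = -4v(v - 4)(v - 2) = 0 at v ∈ {0, 2, 4}.
The Hessian is diagonal: diag(h_uu, h_vv). Second derivatives: h_uu(-4)=-1512, h_uu(2)=216, h_uu(3)=-252; h_vv(0)=-32, h_vv(2)=16, h_vv(4)=-32.
Saddle points occur where the two diagonal entries have opposite signs: (-4, 2), (2, 0), (2, 4), (3, 2). Count: 4.

4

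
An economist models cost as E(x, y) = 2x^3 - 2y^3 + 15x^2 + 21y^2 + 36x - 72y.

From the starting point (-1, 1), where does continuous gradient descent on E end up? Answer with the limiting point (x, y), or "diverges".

(-2, 3)

E is separable, so gradient descent decouples: x follows -∂E/∂x, y follows -∂E/∂y.
∂E/∂x = 6(x + 2)(x + 3); at x=-1 this is 12, so x decreases.
∂E/∂y = -6(y - 4)(y - 3); at y=1 this is -36, so y increases.
x converges to its nearest critical value -2 (a local min of the x-part); y converges to 3. The iterate converges to (-2, 3).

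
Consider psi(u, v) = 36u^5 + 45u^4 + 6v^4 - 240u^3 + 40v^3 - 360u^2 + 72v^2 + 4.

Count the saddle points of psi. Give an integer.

6

psi separates as a function of u plus a function of v, so ∇psi=0 decouples.
∂psi/∂u = 180u(u - 2)(u + 1)(u + 2) = 0 at u ∈ {-2, -1, 0, 2}; ∂psi/∂v = 24v(v + 2)(v + 3) = 0 at v ∈ {-3, -2, 0}.
The Hessian is diagonal: diag(psi_uu, psi_vv). Second derivatives: psi_uu(-2)=-1440, psi_uu(-1)=540, psi_uu(0)=-720, psi_uu(2)=4320; psi_vv(-3)=72, psi_vv(-2)=-48, psi_vv(0)=144.
Saddle points occur where the two diagonal entries have opposite signs: (-2, -3), (-2, 0), (-1, -2), (0, -3), (0, 0), (2, -2). Count: 6.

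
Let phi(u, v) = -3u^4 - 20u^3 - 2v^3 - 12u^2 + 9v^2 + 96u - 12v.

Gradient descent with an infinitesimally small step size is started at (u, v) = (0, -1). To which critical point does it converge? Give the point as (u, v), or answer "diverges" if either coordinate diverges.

phi is separable, so gradient descent decouples: u follows -∂phi/∂u, v follows -∂phi/∂v.
∂phi/∂u = -12(u - 1)(u + 2)(u + 4); at u=0 this is 96, so u decreases.
∂phi/∂v = -6(v - 2)(v - 1); at v=-1 this is -36, so v increases.
u converges to its nearest critical value -2 (a local min of the u-part); v converges to 1. The iterate converges to (-2, 1).

(-2, 1)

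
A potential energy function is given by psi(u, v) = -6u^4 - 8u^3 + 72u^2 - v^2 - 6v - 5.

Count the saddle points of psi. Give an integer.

psi separates as a function of u plus a function of v, so ∇psi=0 decouples.
∂psi/∂u = -24u(u - 2)(u + 3) = 0 at u ∈ {-3, 0, 2}; ∂psi/∂v = -2(v + 3) = 0 at v ∈ {-3}.
The Hessian is diagonal: diag(psi_uu, psi_vv). Second derivatives: psi_uu(-3)=-360, psi_uu(0)=144, psi_uu(2)=-240; psi_vv(-3)=-2.
Saddle points occur where the two diagonal entries have opposite signs: (0, -3). Count: 1.

1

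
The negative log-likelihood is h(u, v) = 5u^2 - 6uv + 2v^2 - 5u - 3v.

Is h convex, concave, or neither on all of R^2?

convex

h is quadratic, so its Hessian is the constant matrix H = [[10, -6], [-6, 4]].
det(H) = 4, tr(H) = 14.
det(H) > 0 and tr(H) > 0, so H is positive definite everywhere: convex.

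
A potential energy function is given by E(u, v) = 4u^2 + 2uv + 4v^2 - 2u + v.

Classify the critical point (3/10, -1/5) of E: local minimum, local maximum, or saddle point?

local minimum

The Hessian of E is constant: H = [[8, 2], [2, 8]].
det(H) = 8·8 − 2² = 60.
det(H) > 0 and tr(H) = 16 > 0, so H is positive definite and the point is a local minimum.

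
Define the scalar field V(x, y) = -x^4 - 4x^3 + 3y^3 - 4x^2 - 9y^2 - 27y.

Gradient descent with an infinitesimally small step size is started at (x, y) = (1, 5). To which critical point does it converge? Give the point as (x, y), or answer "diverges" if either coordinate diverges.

V is separable, so gradient descent decouples: x follows -∂V/∂x, y follows -∂V/∂y.
∂V/∂x = -4x(x + 1)(x + 2); at x=1 this is -24, so x increases.
∂V/∂y = 9(y - 3)(y + 1); at y=5 this is 108, so y decreases.
The x-coordinate has no critical point in that direction and runs off to infinity.

diverges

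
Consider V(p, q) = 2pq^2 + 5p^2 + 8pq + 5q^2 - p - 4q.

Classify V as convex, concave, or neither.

The term 2pq^2 is cubic, so the Hessian is not constant.
∂²V/∂q² = 4p + 10, which takes both signs as p varies (negative for sufficiently negative p). A diagonal entry of the Hessian changing sign means the Hessian is neither positive- nor negative-semidefinite on all of R^2.

neither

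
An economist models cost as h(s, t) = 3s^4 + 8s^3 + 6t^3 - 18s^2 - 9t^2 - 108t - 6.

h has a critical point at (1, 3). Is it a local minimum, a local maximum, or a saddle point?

The mixed partial ∂²h/∂s∂t is 0, so the Hessian at any point is diag(h_ss, h_tt) = diag(12(3s^2 + 4s - 3), 18(2t - 1)).
At (1, 3): H = diag(48, 90).
Both eigenvalues are positive, so H is positive definite: a local minimum.

local minimum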